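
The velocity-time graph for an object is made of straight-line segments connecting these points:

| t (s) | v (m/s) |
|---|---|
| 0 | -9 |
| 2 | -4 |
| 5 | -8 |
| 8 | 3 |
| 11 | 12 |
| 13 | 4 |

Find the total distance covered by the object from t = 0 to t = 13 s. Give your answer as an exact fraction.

Total distance travelled is ∫|v| dt — sum the magnitudes of each area piece.
0–2 s: |½(-9 + -4)(2)| = 13 m
2–5 s: |½(-4 + -8)(3)| = 18 m
5–8 s: v = 0 at t = 79/11 s; triangle areas 96/11 + 27/22 = 219/22 m
8–11 s: |½(3 + 12)(3)| = 22.5 m
11–13 s: |½(12 + 4)(2)| = 16 m
Total distance = 874/11 m

874/11 m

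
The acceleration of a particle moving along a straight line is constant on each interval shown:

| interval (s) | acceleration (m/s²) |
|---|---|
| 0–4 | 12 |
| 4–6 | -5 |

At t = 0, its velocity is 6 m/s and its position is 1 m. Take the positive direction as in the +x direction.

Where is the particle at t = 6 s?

On each constant-a segment, Δv = aΔt and Δx = v₀Δt + ½aΔt²; chain segment to segment.
0–4 s: v starts 6 m/s; Δx = 6·4 + ½·12·4² = 120 m; v ends 54 m/s.
4–6 s: v starts 54 m/s; Δx = 54·2 + ½·-5·2² = 98 m; v ends 44 m/s.
x(6) = 1 + Σ Δx = 219 m.

219 m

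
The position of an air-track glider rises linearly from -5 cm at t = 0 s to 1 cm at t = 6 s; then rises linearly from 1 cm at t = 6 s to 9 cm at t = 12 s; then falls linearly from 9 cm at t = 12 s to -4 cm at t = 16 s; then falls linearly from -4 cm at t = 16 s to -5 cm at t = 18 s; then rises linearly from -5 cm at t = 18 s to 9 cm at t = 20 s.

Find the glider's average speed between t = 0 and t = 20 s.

2.1 cm/s

Average speed = (total path length)/(elapsed time); on a piecewise-linear x-t graph the path length is Σ|Δx|.
0–6 s: |Δx| = |1 − -5| = 6 cm
6–12 s: |Δx| = |9 − 1| = 8 cm
12–16 s: |Δx| = |-4 − 9| = 13 cm
16–18 s: |Δx| = |-5 − -4| = 1 cm
18–20 s: |Δx| = |9 − -5| = 14 cm
Total path = 42 cm; average speed = 42/20 = 2.1 cm/s.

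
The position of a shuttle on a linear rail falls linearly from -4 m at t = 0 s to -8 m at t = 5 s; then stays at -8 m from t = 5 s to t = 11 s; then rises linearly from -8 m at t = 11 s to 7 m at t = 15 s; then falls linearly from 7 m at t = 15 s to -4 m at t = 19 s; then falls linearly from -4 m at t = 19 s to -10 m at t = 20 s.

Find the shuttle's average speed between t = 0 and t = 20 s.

Average speed = (total path length)/(elapsed time); on a piecewise-linear x-t graph the path length is Σ|Δx|.
0–5 s: |Δx| = |-8 − -4| = 4 m
5–11 s: |Δx| = |-8 − -8| = 0 m
11–15 s: |Δx| = |7 − -8| = 15 m
15–19 s: |Δx| = |-4 − 7| = 11 m
19–20 s: |Δx| = |-10 − -4| = 6 m
Total path = 36 m; average speed = 36/20 = 1.8 m/s.

1.8 m/s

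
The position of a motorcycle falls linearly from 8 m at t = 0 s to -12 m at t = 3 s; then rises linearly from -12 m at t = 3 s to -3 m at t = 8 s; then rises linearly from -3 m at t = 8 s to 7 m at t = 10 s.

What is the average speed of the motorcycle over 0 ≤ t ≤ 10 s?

Average speed = (total path length)/(elapsed time); on a piecewise-linear x-t graph the path length is Σ|Δx|.
0–3 s: |Δx| = |-12 − 8| = 20 m
3–8 s: |Δx| = |-3 − -12| = 9 m
8–10 s: |Δx| = |7 − -3| = 10 m
Total path = 39 m; average speed = 39/10 = 3.9 m/s.

3.9 m/s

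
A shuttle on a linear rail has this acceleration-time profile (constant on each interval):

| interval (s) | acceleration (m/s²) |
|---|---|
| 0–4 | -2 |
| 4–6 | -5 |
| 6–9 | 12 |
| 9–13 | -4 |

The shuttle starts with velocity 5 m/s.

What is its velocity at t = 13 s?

7 m/s

Δv equals the area under the a-t graph; then v = v₀ + Δv.
0–4 s: -2 × 4 = -8 m/s
4–6 s: -5 × 2 = -10 m/s
6–9 s: 12 × 3 = 36 m/s
9–13 s: -4 × 4 = -16 m/s
Δv = 2 m/s, so v(13) = 5 + (2) = 7 m/s.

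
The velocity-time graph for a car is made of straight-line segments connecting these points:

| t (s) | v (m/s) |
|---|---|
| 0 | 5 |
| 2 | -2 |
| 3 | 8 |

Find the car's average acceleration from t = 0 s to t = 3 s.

Average acceleration = Δv/Δt = (8 − 5)/(3 − 0) = 1 m/s².

1 m/s²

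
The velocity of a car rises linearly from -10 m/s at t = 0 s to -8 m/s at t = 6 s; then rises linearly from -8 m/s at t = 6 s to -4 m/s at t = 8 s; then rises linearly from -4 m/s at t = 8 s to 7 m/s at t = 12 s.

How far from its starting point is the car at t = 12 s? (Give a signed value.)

-60 m

Net displacement equals the area under the velocity-time graph (areas below the axis count negative).
0–6 s: ½(-10 + -8)(6) = -54 m
6–8 s: ½(-8 + -4)(2) = -12 m
8–12 s: ½(-4 + 7)(4) = 6 m
Net displacement = -60 m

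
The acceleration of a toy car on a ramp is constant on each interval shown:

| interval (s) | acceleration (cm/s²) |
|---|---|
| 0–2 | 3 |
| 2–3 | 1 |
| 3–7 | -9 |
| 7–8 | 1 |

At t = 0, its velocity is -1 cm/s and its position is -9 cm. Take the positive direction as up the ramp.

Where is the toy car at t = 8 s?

-77 cm

On each constant-a segment, Δv = aΔt and Δx = v₀Δt + ½aΔt²; chain segment to segment.
0–2 s: v starts -1 cm/s; Δx = -1·2 + ½·3·2² = 4 cm; v ends 5 cm/s.
2–3 s: v starts 5 cm/s; Δx = 5·1 + ½·1·1² = 5.5 cm; v ends 6 cm/s.
3–7 s: v starts 6 cm/s; Δx = 6·4 + ½·-9·4² = -48 cm; v ends -30 cm/s.
7–8 s: v starts -30 cm/s; Δx = -30·1 + ½·1·1² = -29.5 cm; v ends -29 cm/s.
x(8) = -9 + Σ Δx = -77 cm.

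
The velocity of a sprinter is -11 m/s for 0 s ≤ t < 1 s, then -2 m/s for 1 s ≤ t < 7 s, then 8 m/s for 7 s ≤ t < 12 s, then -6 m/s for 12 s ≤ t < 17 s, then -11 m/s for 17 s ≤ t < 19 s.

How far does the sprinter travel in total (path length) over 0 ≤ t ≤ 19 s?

115 m

Distance (not displacement) is the total path length: add the absolute areas under v-t.
0–1 s: |-11| × 1 = 11 m
1–7 s: |-2| × 6 = 12 m
7–12 s: |8| × 5 = 40 m
12–17 s: |-6| × 5 = 30 m
17–19 s: |-11| × 2 = 22 m
Total distance = 115 m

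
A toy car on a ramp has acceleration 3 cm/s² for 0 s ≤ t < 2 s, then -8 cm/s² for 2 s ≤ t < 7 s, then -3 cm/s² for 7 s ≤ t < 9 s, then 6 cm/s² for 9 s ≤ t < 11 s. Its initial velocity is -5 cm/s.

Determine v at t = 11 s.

-33 cm/s

Δv equals the area under the a-t graph; then v = v₀ + Δv.
0–2 s: 3 × 2 = 6 cm/s
2–7 s: -8 × 5 = -40 cm/s
7–9 s: -3 × 2 = -6 cm/s
9–11 s: 6 × 2 = 12 cm/s
Δv = -28 cm/s, so v(11) = -5 + (-28) = -33 cm/s.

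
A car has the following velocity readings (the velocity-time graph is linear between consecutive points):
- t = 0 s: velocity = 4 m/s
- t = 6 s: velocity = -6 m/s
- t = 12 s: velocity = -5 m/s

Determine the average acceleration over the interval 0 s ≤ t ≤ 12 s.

Average acceleration = Δv/Δt = (-5 − 4)/(12 − 0) = -0.75 m/s².

-0.75 m/s²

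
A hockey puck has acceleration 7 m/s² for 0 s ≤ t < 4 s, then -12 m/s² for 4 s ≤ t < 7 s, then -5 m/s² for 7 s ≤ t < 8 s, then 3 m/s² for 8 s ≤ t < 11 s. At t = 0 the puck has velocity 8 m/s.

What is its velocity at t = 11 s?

Δv equals the area under the a-t graph; then v = v₀ + Δv.
0–4 s: 7 × 4 = 28 m/s
4–7 s: -12 × 3 = -36 m/s
7–8 s: -5 × 1 = -5 m/s
8–11 s: 3 × 3 = 9 m/s
Δv = -4 m/s, so v(11) = 8 + (-4) = 4 m/s.

4 m/s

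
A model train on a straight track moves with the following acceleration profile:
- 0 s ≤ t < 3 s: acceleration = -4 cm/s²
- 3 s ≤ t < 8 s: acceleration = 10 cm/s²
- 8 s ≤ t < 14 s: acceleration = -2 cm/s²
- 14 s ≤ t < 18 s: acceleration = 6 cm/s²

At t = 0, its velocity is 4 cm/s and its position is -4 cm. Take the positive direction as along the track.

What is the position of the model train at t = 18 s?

459 cm

On each constant-a segment, Δv = aΔt and Δx = v₀Δt + ½aΔt²; chain segment to segment.
0–3 s: v starts 4 cm/s; Δx = 4·3 + ½·-4·3² = -6 cm; v ends -8 cm/s.
3–8 s: v starts -8 cm/s; Δx = -8·5 + ½·10·5² = 85 cm; v ends 42 cm/s.
8–14 s: v starts 42 cm/s; Δx = 42·6 + ½·-2·6² = 216 cm; v ends 30 cm/s.
14–18 s: v starts 30 cm/s; Δx = 30·4 + ½·6·4² = 168 cm; v ends 54 cm/s.
x(18) = -4 + Σ Δx = 459 cm.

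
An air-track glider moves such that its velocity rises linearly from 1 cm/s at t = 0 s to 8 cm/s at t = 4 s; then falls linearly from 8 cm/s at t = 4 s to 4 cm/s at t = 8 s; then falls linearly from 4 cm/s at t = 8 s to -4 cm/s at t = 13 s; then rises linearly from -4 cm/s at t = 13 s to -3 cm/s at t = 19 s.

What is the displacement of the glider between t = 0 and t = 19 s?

21 cm

Displacement is the signed area under the v-t curve.
0–4 s: ½(1 + 8)(4) = 18 cm
4–8 s: ½(8 + 4)(4) = 24 cm
8–13 s: ½(4 + -4)(5) = 0 cm
13–19 s: ½(-4 + -3)(6) = -21 cm
Net displacement = 21 cm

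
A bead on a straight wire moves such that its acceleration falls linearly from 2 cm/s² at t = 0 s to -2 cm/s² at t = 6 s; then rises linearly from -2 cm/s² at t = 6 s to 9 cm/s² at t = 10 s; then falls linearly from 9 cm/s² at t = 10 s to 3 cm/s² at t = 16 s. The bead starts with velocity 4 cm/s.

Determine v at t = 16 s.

Δv equals the area under the a-t graph; then v = v₀ + Δv.
0–6 s: ½(2 + -2)(6) = 0 cm/s
6–10 s: ½(-2 + 9)(4) = 14 cm/s
10–16 s: ½(9 + 3)(6) = 36 cm/s
Δv = 50 cm/s, so v(16) = 4 + (50) = 54 cm/s.

54 cm/s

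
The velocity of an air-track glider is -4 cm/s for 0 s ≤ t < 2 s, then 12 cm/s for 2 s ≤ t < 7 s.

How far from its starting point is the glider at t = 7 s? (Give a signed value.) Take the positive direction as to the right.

52 cm

Displacement is the signed area under the v-t curve.
0–2 s: -4 × 2 = -8 cm
2–7 s: 12 × 5 = 60 cm
Net displacement = 52 cm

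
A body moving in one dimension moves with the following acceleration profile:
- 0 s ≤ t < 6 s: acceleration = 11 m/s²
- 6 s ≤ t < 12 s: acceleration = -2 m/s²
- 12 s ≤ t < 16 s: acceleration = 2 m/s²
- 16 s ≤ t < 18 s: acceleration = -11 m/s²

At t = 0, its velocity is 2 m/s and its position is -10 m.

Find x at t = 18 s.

918 m

On each constant-a segment, Δv = aΔt and Δx = v₀Δt + ½aΔt²; chain segment to segment.
0–6 s: v starts 2 m/s; Δx = 2·6 + ½·11·6² = 210 m; v ends 68 m/s.
6–12 s: v starts 68 m/s; Δx = 68·6 + ½·-2·6² = 372 m; v ends 56 m/s.
12–16 s: v starts 56 m/s; Δx = 56·4 + ½·2·4² = 240 m; v ends 64 m/s.
16–18 s: v starts 64 m/s; Δx = 64·2 + ½·-11·2² = 106 m; v ends 42 m/s.
x(18) = -10 + Σ Δx = 918 m.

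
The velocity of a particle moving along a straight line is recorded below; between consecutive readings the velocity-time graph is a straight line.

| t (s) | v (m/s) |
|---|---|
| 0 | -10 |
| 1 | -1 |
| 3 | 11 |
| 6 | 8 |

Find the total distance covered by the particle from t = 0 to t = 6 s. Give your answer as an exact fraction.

Total distance travelled is ∫|v| dt — sum the magnitudes of each area piece.
0–1 s: |½(-10 + -1)(1)| = 5.5 m
1–3 s: v = 0 at t = 7/6 s; triangle areas 1/12 + 121/12 = 61/6 m
3–6 s: |½(11 + 8)(3)| = 28.5 m
Total distance = 265/6 m

265/6 m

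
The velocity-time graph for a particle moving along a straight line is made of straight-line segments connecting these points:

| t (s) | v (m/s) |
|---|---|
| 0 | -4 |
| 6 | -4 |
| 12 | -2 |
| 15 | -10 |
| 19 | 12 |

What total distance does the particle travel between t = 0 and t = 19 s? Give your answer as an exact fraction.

Total distance travelled is ∫|v| dt — sum the magnitudes of each area piece.
0–6 s: |-4| × 6 = 24 m
6–12 s: |½(-4 + -2)(6)| = 18 m
12–15 s: |½(-2 + -10)(3)| = 18 m
15–19 s: v = 0 at t = 185/11 s; triangle areas 100/11 + 144/11 = 244/11 m
Total distance = 904/11 m

904/11 m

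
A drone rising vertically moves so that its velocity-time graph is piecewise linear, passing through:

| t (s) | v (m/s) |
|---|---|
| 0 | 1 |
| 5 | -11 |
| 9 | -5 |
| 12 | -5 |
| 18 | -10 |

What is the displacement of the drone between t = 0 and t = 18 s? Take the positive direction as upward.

Net displacement equals the area under the velocity-time graph (areas below the axis count negative).
0–5 s: ½(1 + -11)(5) = -25 m
5–9 s: ½(-11 + -5)(4) = -32 m
9–12 s: -5 × 3 = -15 m
12–18 s: ½(-5 + -10)(6) = -45 m
Net displacement = -117 m

-117 m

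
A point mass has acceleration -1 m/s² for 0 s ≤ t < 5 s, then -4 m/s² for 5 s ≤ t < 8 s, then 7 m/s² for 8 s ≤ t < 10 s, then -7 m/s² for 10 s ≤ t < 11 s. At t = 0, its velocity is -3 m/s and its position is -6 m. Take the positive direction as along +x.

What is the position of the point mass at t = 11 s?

-111 m

On each constant-a segment, Δv = aΔt and Δx = v₀Δt + ½aΔt²; chain segment to segment.
0–5 s: v starts -3 m/s; Δx = -3·5 + ½·-1·5² = -27.5 m; v ends -8 m/s.
5–8 s: v starts -8 m/s; Δx = -8·3 + ½·-4·3² = -42 m; v ends -20 m/s.
8–10 s: v starts -20 m/s; Δx = -20·2 + ½·7·2² = -26 m; v ends -6 m/s.
10–11 s: v starts -6 m/s; Δx = -6·1 + ½·-7·1² = -9.5 m; v ends -13 m/s.
x(11) = -6 + Σ Δx = -111 m.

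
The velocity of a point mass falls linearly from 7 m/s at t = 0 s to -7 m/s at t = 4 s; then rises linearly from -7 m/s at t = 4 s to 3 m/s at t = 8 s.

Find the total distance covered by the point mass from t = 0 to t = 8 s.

Distance (not displacement) is the total path length: add the absolute areas under v-t.
0–4 s: v = 0 at t = 2 s; triangle areas 7 + 7 = 14 m
4–8 s: v = 0 at t = 6.8 s; triangle areas 9.8 + 1.8 = 11.6 m
Total distance = 25.6 m

25.6 m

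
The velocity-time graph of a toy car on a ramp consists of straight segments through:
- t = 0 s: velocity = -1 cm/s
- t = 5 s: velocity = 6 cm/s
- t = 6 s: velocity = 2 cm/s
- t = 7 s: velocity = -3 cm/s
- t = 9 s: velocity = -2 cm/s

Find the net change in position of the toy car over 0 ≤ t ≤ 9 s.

11 cm

Displacement is the signed area under the v-t curve.
0–5 s: ½(-1 + 6)(5) = 12.5 cm
5–6 s: ½(6 + 2)(1) = 4 cm
6–7 s: ½(2 + -3)(1) = -0.5 cm
7–9 s: ½(-3 + -2)(2) = -5 cm
Net displacement = 11 cm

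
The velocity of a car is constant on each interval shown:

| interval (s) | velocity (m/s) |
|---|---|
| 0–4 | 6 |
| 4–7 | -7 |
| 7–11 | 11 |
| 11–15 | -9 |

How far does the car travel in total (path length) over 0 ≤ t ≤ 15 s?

125 m

Total distance travelled is ∫|v| dt — sum the magnitudes of each area piece.
0–4 s: |6| × 4 = 24 m
4–7 s: |-7| × 3 = 21 m
7–11 s: |11| × 4 = 44 m
11–15 s: |-9| × 4 = 36 m
Total distance = 125 m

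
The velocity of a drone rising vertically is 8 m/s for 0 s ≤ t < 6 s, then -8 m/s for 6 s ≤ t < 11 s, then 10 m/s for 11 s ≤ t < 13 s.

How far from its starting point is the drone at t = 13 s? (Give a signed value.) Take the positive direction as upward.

Displacement is the signed area under the v-t curve.
0–6 s: 8 × 6 = 48 m
6–11 s: -8 × 5 = -40 m
11–13 s: 10 × 2 = 20 m
Net displacement = 28 m

28 m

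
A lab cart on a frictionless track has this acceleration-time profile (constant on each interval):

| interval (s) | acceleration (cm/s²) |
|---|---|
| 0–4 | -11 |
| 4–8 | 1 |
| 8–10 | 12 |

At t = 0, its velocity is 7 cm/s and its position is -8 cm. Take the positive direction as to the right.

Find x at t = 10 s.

-250 cm

On each constant-a segment, Δv = aΔt and Δx = v₀Δt + ½aΔt²; chain segment to segment.
0–4 s: v starts 7 cm/s; Δx = 7·4 + ½·-11·4² = -60 cm; v ends -37 cm/s.
4–8 s: v starts -37 cm/s; Δx = -37·4 + ½·1·4² = -140 cm; v ends -33 cm/s.
8–10 s: v starts -33 cm/s; Δx = -33·2 + ½·12·2² = -42 cm; v ends -9 cm/s.
x(10) = -8 + Σ Δx = -250 cm.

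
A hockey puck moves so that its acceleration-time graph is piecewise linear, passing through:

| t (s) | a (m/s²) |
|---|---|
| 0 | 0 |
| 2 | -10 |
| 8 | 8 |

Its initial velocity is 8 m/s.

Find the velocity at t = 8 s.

Δv equals the area under the a-t graph; then v = v₀ + Δv.
0–2 s: ½(0 + -10)(2) = -10 m/s
2–8 s: ½(-10 + 8)(6) = -6 m/s
Δv = -16 m/s, so v(8) = 8 + (-16) = -8 m/s.

-8 m/s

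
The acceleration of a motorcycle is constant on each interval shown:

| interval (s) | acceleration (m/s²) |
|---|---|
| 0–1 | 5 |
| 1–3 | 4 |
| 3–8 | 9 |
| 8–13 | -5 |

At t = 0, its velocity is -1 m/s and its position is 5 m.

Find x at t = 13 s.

On each constant-a segment, Δv = aΔt and Δx = v₀Δt + ½aΔt²; chain segment to segment.
0–1 s: v starts -1 m/s; Δx = -1·1 + ½·5·1² = 1.5 m; v ends 4 m/s.
1–3 s: v starts 4 m/s; Δx = 4·2 + ½·4·2² = 16 m; v ends 12 m/s.
3–8 s: v starts 12 m/s; Δx = 12·5 + ½·9·5² = 172.5 m; v ends 57 m/s.
8–13 s: v starts 57 m/s; Δx = 57·5 + ½·-5·5² = 222.5 m; v ends 32 m/s.
x(13) = 5 + Σ Δx = 417.5 m.

417.5 m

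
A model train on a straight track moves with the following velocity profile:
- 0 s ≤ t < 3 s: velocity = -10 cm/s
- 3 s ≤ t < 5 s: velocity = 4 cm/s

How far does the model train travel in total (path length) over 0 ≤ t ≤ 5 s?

Distance (not displacement) is the total path length: add the absolute areas under v-t.
0–3 s: |-10| × 3 = 30 cm
3–5 s: |4| × 2 = 8 cm
Total distance = 38 cm

38 cm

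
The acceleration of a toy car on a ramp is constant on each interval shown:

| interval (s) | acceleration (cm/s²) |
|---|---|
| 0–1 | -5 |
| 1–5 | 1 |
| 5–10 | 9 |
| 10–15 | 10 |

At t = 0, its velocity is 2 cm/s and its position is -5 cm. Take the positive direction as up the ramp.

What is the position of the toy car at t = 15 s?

On each constant-a segment, Δv = aΔt and Δx = v₀Δt + ½aΔt²; chain segment to segment.
0–1 s: v starts 2 cm/s; Δx = 2·1 + ½·-5·1² = -0.5 cm; v ends -3 cm/s.
1–5 s: v starts -3 cm/s; Δx = -3·4 + ½·1·4² = -4 cm; v ends 1 cm/s.
5–10 s: v starts 1 cm/s; Δx = 1·5 + ½·9·5² = 117.5 cm; v ends 46 cm/s.
10–15 s: v starts 46 cm/s; Δx = 46·5 + ½·10·5² = 355 cm; v ends 96 cm/s.
x(15) = -5 + Σ Δx = 463 cm.

463 cm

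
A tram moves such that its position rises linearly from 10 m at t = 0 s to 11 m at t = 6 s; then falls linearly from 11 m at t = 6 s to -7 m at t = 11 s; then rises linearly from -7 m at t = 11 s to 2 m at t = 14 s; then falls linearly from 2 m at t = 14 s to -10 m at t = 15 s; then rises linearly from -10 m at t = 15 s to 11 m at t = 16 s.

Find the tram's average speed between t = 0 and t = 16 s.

3.8125 m/s

Average speed = (total path length)/(elapsed time); on a piecewise-linear x-t graph the path length is Σ|Δx|.
0–6 s: |Δx| = |11 − 10| = 1 m
6–11 s: |Δx| = |-7 − 11| = 18 m
11–14 s: |Δx| = |2 − -7| = 9 m
14–15 s: |Δx| = |-10 − 2| = 12 m
15–16 s: |Δx| = |11 − -10| = 21 m
Total path = 61 m; average speed = 61/16 = 3.8125 m/s.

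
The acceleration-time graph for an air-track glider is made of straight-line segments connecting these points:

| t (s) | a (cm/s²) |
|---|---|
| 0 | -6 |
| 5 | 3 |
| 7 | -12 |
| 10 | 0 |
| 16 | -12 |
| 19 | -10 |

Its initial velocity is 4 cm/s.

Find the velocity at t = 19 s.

Δv equals the area under the a-t graph; then v = v₀ + Δv.
0–5 s: ½(-6 + 3)(5) = -7.5 cm/s
5–7 s: ½(3 + -12)(2) = -9 cm/s
7–10 s: ½(-12 + 0)(3) = -18 cm/s
10–16 s: ½(0 + -12)(6) = -36 cm/s
16–19 s: ½(-12 + -10)(3) = -33 cm/s
Δv = -103.5 cm/s, so v(19) = 4 + (-103.5) = -99.5 cm/s.

-99.5 cm/s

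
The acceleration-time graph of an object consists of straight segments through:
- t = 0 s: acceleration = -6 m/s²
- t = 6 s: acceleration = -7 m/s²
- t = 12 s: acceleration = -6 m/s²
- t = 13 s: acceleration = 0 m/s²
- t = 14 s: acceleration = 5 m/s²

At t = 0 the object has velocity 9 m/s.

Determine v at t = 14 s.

-69.5 m/s

Δv equals the area under the a-t graph; then v = v₀ + Δv.
0–6 s: ½(-6 + -7)(6) = -39 m/s
6–12 s: ½(-7 + -6)(6) = -39 m/s
12–13 s: ½(-6 + 0)(1) = -3 m/s
13–14 s: ½(0 + 5)(1) = 2.5 m/s
Δv = -78.5 m/s, so v(14) = 9 + (-78.5) = -69.5 m/s.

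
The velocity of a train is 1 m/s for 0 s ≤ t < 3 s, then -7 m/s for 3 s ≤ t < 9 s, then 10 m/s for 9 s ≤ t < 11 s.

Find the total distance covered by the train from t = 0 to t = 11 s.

65 m

Total distance travelled is ∫|v| dt — sum the magnitudes of each area piece.
0–3 s: |1| × 3 = 3 m
3–9 s: |-7| × 6 = 42 m
9–11 s: |10| × 2 = 20 m
Total distance = 65 m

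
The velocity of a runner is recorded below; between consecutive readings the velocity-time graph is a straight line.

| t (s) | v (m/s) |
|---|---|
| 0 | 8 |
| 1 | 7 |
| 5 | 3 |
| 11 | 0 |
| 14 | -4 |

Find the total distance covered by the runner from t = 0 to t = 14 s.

42.5 m

Total distance travelled is ∫|v| dt — sum the magnitudes of each area piece.
0–1 s: |½(8 + 7)(1)| = 7.5 m
1–5 s: |½(7 + 3)(4)| = 20 m
5–11 s: |½(3 + 0)(6)| = 9 m
11–14 s: |½(0 + -4)(3)| = 6 m
Total distance = 42.5 m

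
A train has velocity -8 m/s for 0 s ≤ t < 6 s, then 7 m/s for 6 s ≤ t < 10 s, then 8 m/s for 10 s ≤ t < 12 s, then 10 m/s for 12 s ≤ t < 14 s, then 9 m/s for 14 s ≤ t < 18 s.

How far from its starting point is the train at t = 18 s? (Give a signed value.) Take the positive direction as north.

Displacement is the signed area under the v-t curve.
0–6 s: -8 × 6 = -48 m
6–10 s: 7 × 4 = 28 m
10–12 s: 8 × 2 = 16 m
12–14 s: 10 × 2 = 20 m
14–18 s: 9 × 4 = 36 m
Net displacement = 52 m

52 m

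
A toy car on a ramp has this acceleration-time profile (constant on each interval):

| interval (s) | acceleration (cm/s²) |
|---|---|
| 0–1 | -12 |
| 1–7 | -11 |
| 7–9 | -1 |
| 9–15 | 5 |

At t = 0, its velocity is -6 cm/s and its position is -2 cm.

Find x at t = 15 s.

-916 cm

On each constant-a segment, Δv = aΔt and Δx = v₀Δt + ½aΔt²; chain segment to segment.
0–1 s: v starts -6 cm/s; Δx = -6·1 + ½·-12·1² = -12 cm; v ends -18 cm/s.
1–7 s: v starts -18 cm/s; Δx = -18·6 + ½·-11·6² = -306 cm; v ends -84 cm/s.
7–9 s: v starts -84 cm/s; Δx = -84·2 + ½·-1·2² = -170 cm; v ends -86 cm/s.
9–15 s: v starts -86 cm/s; Δx = -86·6 + ½·5·6² = -426 cm; v ends -56 cm/s.
x(15) = -2 + Σ Δx = -916 cm.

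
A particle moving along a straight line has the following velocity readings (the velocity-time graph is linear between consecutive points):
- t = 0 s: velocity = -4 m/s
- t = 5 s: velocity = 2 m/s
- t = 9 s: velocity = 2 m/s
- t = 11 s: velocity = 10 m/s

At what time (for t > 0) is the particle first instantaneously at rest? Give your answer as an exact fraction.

t = 10/3 s

v changes sign on 0–5 s (from -4 to 2); the graph is linear there, so v = 0 at t = 0 + (4)·(5 − 0)/(2 − -4) = 10/3 s.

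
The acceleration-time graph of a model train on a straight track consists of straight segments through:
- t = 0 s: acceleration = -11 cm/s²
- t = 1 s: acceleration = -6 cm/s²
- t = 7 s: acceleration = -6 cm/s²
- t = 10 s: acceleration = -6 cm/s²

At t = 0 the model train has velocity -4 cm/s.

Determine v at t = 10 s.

Δv equals the area under the a-t graph; then v = v₀ + Δv.
0–1 s: ½(-11 + -6)(1) = -8.5 cm/s
1–7 s: -6 × 6 = -36 cm/s
7–10 s: -6 × 3 = -18 cm/s
Δv = -62.5 cm/s, so v(10) = -4 + (-62.5) = -66.5 cm/s.

-66.5 cm/s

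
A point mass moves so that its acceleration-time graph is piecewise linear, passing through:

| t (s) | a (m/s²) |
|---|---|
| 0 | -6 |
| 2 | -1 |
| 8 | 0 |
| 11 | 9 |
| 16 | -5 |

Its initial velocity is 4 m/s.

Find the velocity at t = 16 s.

17.5 m/s

Δv equals the area under the a-t graph; then v = v₀ + Δv.
0–2 s: ½(-6 + -1)(2) = -7 m/s
2–8 s: ½(-1 + 0)(6) = -3 m/s
8–11 s: ½(0 + 9)(3) = 13.5 m/s
11–16 s: ½(9 + -5)(5) = 10 m/s
Δv = 13.5 m/s, so v(16) = 4 + (13.5) = 17.5 m/s.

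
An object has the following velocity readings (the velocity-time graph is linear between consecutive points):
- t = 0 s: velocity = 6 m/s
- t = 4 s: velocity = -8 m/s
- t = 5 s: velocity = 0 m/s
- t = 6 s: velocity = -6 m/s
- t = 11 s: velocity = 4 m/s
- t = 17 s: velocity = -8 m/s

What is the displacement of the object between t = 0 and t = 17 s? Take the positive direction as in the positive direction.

-28 m

Displacement is the signed area under the v-t curve.
0–4 s: ½(6 + -8)(4) = -4 m
4–5 s: ½(-8 + 0)(1) = -4 m
5–6 s: ½(0 + -6)(1) = -3 m
6–11 s: ½(-6 + 4)(5) = -5 m
11–17 s: ½(4 + -8)(6) = -12 m
Net displacement = -28 m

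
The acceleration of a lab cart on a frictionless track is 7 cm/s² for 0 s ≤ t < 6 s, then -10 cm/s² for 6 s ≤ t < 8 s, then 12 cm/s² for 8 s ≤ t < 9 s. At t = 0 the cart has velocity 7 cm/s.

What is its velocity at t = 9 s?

41 cm/s

Δv equals the area under the a-t graph; then v = v₀ + Δv.
0–6 s: 7 × 6 = 42 cm/s
6–8 s: -10 × 2 = -20 cm/s
8–9 s: 12 × 1 = 12 cm/s
Δv = 34 cm/s, so v(9) = 7 + (34) = 41 cm/s.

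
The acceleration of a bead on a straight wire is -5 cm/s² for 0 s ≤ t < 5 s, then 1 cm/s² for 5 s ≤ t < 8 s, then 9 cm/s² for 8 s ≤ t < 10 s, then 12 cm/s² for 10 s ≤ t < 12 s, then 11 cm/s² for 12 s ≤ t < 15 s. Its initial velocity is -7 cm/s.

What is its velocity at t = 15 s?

46 cm/s

Δv equals the area under the a-t graph; then v = v₀ + Δv.
0–5 s: -5 × 5 = -25 cm/s
5–8 s: 1 × 3 = 3 cm/s
8–10 s: 9 × 2 = 18 cm/s
10–12 s: 12 × 2 = 24 cm/s
12–15 s: 11 × 3 = 33 cm/s
Δv = 53 cm/s, so v(15) = -7 + (53) = 46 cm/s.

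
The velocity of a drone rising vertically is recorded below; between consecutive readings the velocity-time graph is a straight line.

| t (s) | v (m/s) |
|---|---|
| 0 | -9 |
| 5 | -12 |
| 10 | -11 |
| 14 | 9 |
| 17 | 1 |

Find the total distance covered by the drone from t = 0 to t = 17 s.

Distance (not displacement) is the total path length: add the absolute areas under v-t.
0–5 s: |½(-9 + -12)(5)| = 52.5 m
5–10 s: |½(-12 + -11)(5)| = 57.5 m
10–14 s: v = 0 at t = 12.2 s; triangle areas 12.1 + 8.1 = 20.2 m
14–17 s: |½(9 + 1)(3)| = 15 m
Total distance = 145.2 m

145.2 m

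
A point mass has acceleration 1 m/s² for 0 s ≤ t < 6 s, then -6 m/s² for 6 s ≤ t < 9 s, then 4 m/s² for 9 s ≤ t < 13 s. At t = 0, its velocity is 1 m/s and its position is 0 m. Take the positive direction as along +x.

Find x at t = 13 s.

6 m

On each constant-a segment, Δv = aΔt and Δx = v₀Δt + ½aΔt²; chain segment to segment.
0–6 s: v starts 1 m/s; Δx = 1·6 + ½·1·6² = 24 m; v ends 7 m/s.
6–9 s: v starts 7 m/s; Δx = 7·3 + ½·-6·3² = -6 m; v ends -11 m/s.
9–13 s: v starts -11 m/s; Δx = -11·4 + ½·4·4² = -12 m; v ends 5 m/s.
x(13) = 0 + Σ Δx = 6 m.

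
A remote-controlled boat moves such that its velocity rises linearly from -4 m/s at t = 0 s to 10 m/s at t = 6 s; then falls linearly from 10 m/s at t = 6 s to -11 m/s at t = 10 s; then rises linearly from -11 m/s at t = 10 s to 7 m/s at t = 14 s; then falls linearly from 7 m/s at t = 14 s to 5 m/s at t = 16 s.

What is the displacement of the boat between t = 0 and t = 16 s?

Net displacement equals the area under the velocity-time graph (areas below the axis count negative).
0–6 s: ½(-4 + 10)(6) = 18 m
6–10 s: ½(10 + -11)(4) = -2 m
10–14 s: ½(-11 + 7)(4) = -8 m
14–16 s: ½(7 + 5)(2) = 12 m
Net displacement = 20 m

20 m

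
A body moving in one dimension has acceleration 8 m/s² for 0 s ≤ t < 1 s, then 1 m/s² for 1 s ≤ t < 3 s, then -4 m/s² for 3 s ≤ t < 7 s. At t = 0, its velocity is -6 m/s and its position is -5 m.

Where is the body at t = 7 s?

-17 m

On each constant-a segment, Δv = aΔt and Δx = v₀Δt + ½aΔt²; chain segment to segment.
0–1 s: v starts -6 m/s; Δx = -6·1 + ½·8·1² = -2 m; v ends 2 m/s.
1–3 s: v starts 2 m/s; Δx = 2·2 + ½·1·2² = 6 m; v ends 4 m/s.
3–7 s: v starts 4 m/s; Δx = 4·4 + ½·-4·4² = -16 m; v ends -12 m/s.
x(7) = -5 + Σ Δx = -17 m.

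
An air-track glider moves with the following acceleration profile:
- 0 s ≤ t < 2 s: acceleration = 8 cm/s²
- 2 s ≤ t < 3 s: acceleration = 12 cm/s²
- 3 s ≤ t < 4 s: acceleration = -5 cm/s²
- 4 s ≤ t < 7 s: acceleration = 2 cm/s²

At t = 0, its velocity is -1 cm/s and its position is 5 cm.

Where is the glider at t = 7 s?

On each constant-a segment, Δv = aΔt and Δx = v₀Δt + ½aΔt²; chain segment to segment.
0–2 s: v starts -1 cm/s; Δx = -1·2 + ½·8·2² = 14 cm; v ends 15 cm/s.
2–3 s: v starts 15 cm/s; Δx = 15·1 + ½·12·1² = 21 cm; v ends 27 cm/s.
3–4 s: v starts 27 cm/s; Δx = 27·1 + ½·-5·1² = 24.5 cm; v ends 22 cm/s.
4–7 s: v starts 22 cm/s; Δx = 22·3 + ½·2·3² = 75 cm; v ends 28 cm/s.
x(7) = 5 + Σ Δx = 139.5 cm.

139.5 cm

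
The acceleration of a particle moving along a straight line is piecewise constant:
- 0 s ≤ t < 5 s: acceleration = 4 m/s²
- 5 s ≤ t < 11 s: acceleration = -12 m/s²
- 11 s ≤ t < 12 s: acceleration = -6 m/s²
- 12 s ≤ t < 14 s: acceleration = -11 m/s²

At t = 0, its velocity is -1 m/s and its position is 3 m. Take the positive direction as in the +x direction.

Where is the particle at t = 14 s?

-250 m

On each constant-a segment, Δv = aΔt and Δx = v₀Δt + ½aΔt²; chain segment to segment.
0–5 s: v starts -1 m/s; Δx = -1·5 + ½·4·5² = 45 m; v ends 19 m/s.
5–11 s: v starts 19 m/s; Δx = 19·6 + ½·-12·6² = -102 m; v ends -53 m/s.
11–12 s: v starts -53 m/s; Δx = -53·1 + ½·-6·1² = -56 m; v ends -59 m/s.
12–14 s: v starts -59 m/s; Δx = -59·2 + ½·-11·2² = -140 m; v ends -81 m/s.
x(14) = 3 + Σ Δx = -250 m.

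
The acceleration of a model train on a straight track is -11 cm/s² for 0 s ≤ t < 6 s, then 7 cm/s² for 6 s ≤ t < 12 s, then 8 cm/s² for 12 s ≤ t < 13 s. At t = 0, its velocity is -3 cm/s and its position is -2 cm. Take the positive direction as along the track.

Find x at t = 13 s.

-529 cm

On each constant-a segment, Δv = aΔt and Δx = v₀Δt + ½aΔt²; chain segment to segment.
0–6 s: v starts -3 cm/s; Δx = -3·6 + ½·-11·6² = -216 cm; v ends -69 cm/s.
6–12 s: v starts -69 cm/s; Δx = -69·6 + ½·7·6² = -288 cm; v ends -27 cm/s.
12–13 s: v starts -27 cm/s; Δx = -27·1 + ½·8·1² = -23 cm; v ends -19 cm/s.
x(13) = -2 + Σ Δx = -529 cm.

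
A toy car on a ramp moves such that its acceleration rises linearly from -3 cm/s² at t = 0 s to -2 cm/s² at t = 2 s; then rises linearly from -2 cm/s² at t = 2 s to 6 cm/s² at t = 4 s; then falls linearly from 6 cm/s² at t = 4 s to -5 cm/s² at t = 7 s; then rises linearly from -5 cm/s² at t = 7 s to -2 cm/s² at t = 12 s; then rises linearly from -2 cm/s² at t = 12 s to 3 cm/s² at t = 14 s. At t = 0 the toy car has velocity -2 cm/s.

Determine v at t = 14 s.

-18 cm/s

Δv equals the area under the a-t graph; then v = v₀ + Δv.
0–2 s: ½(-3 + -2)(2) = -5 cm/s
2–4 s: ½(-2 + 6)(2) = 4 cm/s
4–7 s: ½(6 + -5)(3) = 1.5 cm/s
7–12 s: ½(-5 + -2)(5) = -17.5 cm/s
12–14 s: ½(-2 + 3)(2) = 1 cm/s
Δv = -16 cm/s, so v(14) = -2 + (-16) = -18 cm/s.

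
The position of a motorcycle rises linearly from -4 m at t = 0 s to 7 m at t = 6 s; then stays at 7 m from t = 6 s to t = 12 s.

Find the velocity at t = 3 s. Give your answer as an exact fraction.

11/6 m/s

Velocity is the slope of the x-t graph on 0–6 s: (7 − -4)/(6 − 0) = 11/6 m/s.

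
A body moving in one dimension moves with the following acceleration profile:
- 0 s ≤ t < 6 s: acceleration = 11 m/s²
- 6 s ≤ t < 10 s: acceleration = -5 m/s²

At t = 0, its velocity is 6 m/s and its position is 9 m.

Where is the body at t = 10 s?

491 m

On each constant-a segment, Δv = aΔt and Δx = v₀Δt + ½aΔt²; chain segment to segment.
0–6 s: v starts 6 m/s; Δx = 6·6 + ½·11·6² = 234 m; v ends 72 m/s.
6–10 s: v starts 72 m/s; Δx = 72·4 + ½·-5·4² = 248 m; v ends 52 m/s.
x(10) = 9 + Σ Δx = 491 m.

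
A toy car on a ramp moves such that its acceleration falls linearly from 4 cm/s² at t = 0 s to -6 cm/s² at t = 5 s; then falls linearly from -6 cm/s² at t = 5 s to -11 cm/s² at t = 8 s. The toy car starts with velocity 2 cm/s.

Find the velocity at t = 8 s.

-28.5 cm/s

Δv equals the area under the a-t graph; then v = v₀ + Δv.
0–5 s: ½(4 + -6)(5) = -5 cm/s
5–8 s: ½(-6 + -11)(3) = -25.5 cm/s
Δv = -30.5 cm/s, so v(8) = 2 + (-30.5) = -28.5 cm/s.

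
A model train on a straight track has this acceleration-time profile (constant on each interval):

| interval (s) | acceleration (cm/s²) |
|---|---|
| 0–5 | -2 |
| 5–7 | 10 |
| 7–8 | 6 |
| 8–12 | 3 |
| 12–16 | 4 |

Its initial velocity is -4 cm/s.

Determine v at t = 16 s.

Δv equals the area under the a-t graph; then v = v₀ + Δv.
0–5 s: -2 × 5 = -10 cm/s
5–7 s: 10 × 2 = 20 cm/s
7–8 s: 6 × 1 = 6 cm/s
8–12 s: 3 × 4 = 12 cm/s
12–16 s: 4 × 4 = 16 cm/s
Δv = 44 cm/s, so v(16) = -4 + (44) = 40 cm/s.

40 cm/s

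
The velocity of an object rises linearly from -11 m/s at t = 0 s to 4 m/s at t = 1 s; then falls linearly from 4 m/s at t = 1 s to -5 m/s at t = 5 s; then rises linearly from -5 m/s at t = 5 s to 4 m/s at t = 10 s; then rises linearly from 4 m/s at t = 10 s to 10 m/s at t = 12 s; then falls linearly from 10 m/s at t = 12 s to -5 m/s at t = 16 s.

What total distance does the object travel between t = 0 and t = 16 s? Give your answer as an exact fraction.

836/15 m

Total distance travelled is ∫|v| dt — sum the magnitudes of each area piece.
0–1 s: v = 0 at t = 11/15 s; triangle areas 121/30 + 8/15 = 137/30 m
1–5 s: v = 0 at t = 25/9 s; triangle areas 32/9 + 50/9 = 82/9 m
5–10 s: v = 0 at t = 70/9 s; triangle areas 125/18 + 40/9 = 205/18 m
10–12 s: |½(4 + 10)(2)| = 14 m
12–16 s: v = 0 at t = 44/3 s; triangle areas 40/3 + 10/3 = 50/3 m
Total distance = 836/15 m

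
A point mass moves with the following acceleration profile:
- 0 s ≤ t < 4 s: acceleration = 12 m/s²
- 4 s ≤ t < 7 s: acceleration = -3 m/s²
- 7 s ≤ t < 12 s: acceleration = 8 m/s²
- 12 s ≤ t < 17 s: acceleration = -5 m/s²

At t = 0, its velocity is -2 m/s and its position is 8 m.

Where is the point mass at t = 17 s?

On each constant-a segment, Δv = aΔt and Δx = v₀Δt + ½aΔt²; chain segment to segment.
0–4 s: v starts -2 m/s; Δx = -2·4 + ½·12·4² = 88 m; v ends 46 m/s.
4–7 s: v starts 46 m/s; Δx = 46·3 + ½·-3·3² = 124.5 m; v ends 37 m/s.
7–12 s: v starts 37 m/s; Δx = 37·5 + ½·8·5² = 285 m; v ends 77 m/s.
12–17 s: v starts 77 m/s; Δx = 77·5 + ½·-5·5² = 322.5 m; v ends 52 m/s.
x(17) = 8 + Σ Δx = 828 m.

828 m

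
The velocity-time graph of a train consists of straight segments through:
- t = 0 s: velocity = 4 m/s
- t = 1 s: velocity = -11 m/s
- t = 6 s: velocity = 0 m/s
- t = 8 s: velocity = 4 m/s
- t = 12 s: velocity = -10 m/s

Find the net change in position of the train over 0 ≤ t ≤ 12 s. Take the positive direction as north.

Displacement is the signed area under the v-t curve.
0–1 s: ½(4 + -11)(1) = -3.5 m
1–6 s: ½(-11 + 0)(5) = -27.5 m
6–8 s: ½(0 + 4)(2) = 4 m
8–12 s: ½(4 + -10)(4) = -12 m
Net displacement = -39 m

-39 m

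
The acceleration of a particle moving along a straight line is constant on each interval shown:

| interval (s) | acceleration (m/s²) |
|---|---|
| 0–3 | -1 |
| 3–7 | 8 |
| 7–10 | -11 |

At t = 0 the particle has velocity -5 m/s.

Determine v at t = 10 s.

Δv equals the area under the a-t graph; then v = v₀ + Δv.
0–3 s: -1 × 3 = -3 m/s
3–7 s: 8 × 4 = 32 m/s
7–10 s: -11 × 3 = -33 m/s
Δv = -4 m/s, so v(10) = -5 + (-4) = -9 m/s.

-9 m/s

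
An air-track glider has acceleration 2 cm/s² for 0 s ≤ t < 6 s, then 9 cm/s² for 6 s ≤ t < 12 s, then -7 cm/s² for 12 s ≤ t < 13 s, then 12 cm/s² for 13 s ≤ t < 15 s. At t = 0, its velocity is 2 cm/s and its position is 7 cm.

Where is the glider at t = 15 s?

511.5 cm

On each constant-a segment, Δv = aΔt and Δx = v₀Δt + ½aΔt²; chain segment to segment.
0–6 s: v starts 2 cm/s; Δx = 2·6 + ½·2·6² = 48 cm; v ends 14 cm/s.
6–12 s: v starts 14 cm/s; Δx = 14·6 + ½·9·6² = 246 cm; v ends 68 cm/s.
12–13 s: v starts 68 cm/s; Δx = 68·1 + ½·-7·1² = 64.5 cm; v ends 61 cm/s.
13–15 s: v starts 61 cm/s; Δx = 61·2 + ½·12·2² = 146 cm; v ends 85 cm/s.
x(15) = 7 + Σ Δx = 511.5 cm.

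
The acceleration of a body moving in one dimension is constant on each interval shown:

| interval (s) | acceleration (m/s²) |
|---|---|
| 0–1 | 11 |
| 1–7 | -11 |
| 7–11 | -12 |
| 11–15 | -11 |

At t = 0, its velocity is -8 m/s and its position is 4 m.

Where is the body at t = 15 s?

On each constant-a segment, Δv = aΔt and Δx = v₀Δt + ½aΔt²; chain segment to segment.
0–1 s: v starts -8 m/s; Δx = -8·1 + ½·11·1² = -2.5 m; v ends 3 m/s.
1–7 s: v starts 3 m/s; Δx = 3·6 + ½·-11·6² = -180 m; v ends -63 m/s.
7–11 s: v starts -63 m/s; Δx = -63·4 + ½·-12·4² = -348 m; v ends -111 m/s.
11–15 s: v starts -111 m/s; Δx = -111·4 + ½·-11·4² = -532 m; v ends -155 m/s.
x(15) = 4 + Σ Δx = -1058.5 m.

-1058.5 m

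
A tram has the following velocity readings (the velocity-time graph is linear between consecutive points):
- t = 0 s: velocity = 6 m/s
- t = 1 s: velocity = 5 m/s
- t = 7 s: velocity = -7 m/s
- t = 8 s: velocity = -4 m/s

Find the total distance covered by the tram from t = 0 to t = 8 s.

29.5 m

Total distance travelled is ∫|v| dt — sum the magnitudes of each area piece.
0–1 s: |½(6 + 5)(1)| = 5.5 m
1–7 s: v = 0 at t = 3.5 s; triangle areas 6.25 + 12.25 = 18.5 m
7–8 s: |½(-7 + -4)(1)| = 5.5 m
Total distance = 29.5 m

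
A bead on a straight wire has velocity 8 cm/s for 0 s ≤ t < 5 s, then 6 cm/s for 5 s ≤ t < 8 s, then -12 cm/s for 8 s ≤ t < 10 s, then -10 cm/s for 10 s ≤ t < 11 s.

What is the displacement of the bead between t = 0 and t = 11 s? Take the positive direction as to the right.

Net displacement equals the area under the velocity-time graph (areas below the axis count negative).
0–5 s: 8 × 5 = 40 cm
5–8 s: 6 × 3 = 18 cm
8–10 s: -12 × 2 = -24 cm
10–11 s: -10 × 1 = -10 cm
Net displacement = 24 cm

24 cm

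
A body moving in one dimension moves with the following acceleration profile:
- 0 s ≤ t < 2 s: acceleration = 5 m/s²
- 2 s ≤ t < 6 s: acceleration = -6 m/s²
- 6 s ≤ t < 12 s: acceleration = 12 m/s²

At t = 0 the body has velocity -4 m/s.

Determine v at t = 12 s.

54 m/s

Δv equals the area under the a-t graph; then v = v₀ + Δv.
0–2 s: 5 × 2 = 10 m/s
2–6 s: -6 × 4 = -24 m/s
6–12 s: 12 × 6 = 72 m/s
Δv = 58 m/s, so v(12) = -4 + (58) = 54 m/s.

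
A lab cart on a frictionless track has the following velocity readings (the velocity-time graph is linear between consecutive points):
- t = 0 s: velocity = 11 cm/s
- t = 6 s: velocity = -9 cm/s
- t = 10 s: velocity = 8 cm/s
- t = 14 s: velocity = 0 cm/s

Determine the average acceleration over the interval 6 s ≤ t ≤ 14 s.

Average acceleration = Δv/Δt = (0 − -9)/(14 − 6) = 1.125 cm/s².

1.125 cm/s²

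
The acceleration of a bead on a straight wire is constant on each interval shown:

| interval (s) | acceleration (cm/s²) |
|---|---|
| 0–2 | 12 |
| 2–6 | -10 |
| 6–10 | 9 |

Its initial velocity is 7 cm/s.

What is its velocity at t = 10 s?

27 cm/s

Δv equals the area under the a-t graph; then v = v₀ + Δv.
0–2 s: 12 × 2 = 24 cm/s
2–6 s: -10 × 4 = -40 cm/s
6–10 s: 9 × 4 = 36 cm/s
Δv = 20 cm/s, so v(10) = 7 + (20) = 27 cm/s.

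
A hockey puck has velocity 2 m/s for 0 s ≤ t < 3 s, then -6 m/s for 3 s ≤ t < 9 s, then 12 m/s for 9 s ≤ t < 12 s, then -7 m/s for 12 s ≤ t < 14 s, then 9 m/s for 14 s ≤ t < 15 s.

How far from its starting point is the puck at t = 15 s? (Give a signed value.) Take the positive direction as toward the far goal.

Displacement is the signed area under the v-t curve.
0–3 s: 2 × 3 = 6 m
3–9 s: -6 × 6 = -36 m
9–12 s: 12 × 3 = 36 m
12–14 s: -7 × 2 = -14 m
14–15 s: 9 × 1 = 9 m
Net displacement = 1 m

1 m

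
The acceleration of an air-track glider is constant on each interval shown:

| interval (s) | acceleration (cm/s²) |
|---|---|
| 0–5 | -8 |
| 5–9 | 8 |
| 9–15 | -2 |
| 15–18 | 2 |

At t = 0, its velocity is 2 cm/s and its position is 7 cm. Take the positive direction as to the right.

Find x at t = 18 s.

-288 cm

On each constant-a segment, Δv = aΔt and Δx = v₀Δt + ½aΔt²; chain segment to segment.
0–5 s: v starts 2 cm/s; Δx = 2·5 + ½·-8·5² = -90 cm; v ends -38 cm/s.
5–9 s: v starts -38 cm/s; Δx = -38·4 + ½·8·4² = -88 cm; v ends -6 cm/s.
9–15 s: v starts -6 cm/s; Δx = -6·6 + ½·-2·6² = -72 cm; v ends -18 cm/s.
15–18 s: v starts -18 cm/s; Δx = -18·3 + ½·2·3² = -45 cm; v ends -12 cm/s.
x(18) = 7 + Σ Δx = -288 cm.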